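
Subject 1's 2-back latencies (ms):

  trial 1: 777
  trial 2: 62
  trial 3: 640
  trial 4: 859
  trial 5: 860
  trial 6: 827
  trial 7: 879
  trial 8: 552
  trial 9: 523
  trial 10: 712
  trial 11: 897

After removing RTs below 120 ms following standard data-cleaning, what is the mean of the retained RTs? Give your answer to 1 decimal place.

752.6 ms

Excluded: 62
Retained (n=10): Σ = 7526
Mean = 7526/10 = 752.6000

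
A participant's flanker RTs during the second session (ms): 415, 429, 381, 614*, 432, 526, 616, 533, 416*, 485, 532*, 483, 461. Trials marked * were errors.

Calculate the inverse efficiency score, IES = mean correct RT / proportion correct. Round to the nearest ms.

619 ms

Correct trials (n=10): 415, 429, 381, 432, 526, 616, 533, 485, 483, 461
Mean correct RT = 4761/10 = 476.1000 ms
Proportion correct = 10/13
IES = 476.1000 / (10/13) = 618.930 ms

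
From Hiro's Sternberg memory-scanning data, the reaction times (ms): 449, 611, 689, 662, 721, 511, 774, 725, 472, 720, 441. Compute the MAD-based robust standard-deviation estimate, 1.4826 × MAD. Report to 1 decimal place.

93.4 ms

Sorted: 441, 449, 472, 511, 611, 662, 689, 720, 721, 725, 774 → median = 662
|x − 662| sorted: 0, 27, 51, 58, 59, 63, 112, 151, 190, 213, 221 → MAD = 63
Robust SD ≈ 1.4826 × 63 = 93.404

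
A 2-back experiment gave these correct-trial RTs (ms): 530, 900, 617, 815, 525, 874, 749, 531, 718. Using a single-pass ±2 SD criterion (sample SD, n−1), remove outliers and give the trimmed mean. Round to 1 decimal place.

695.4 ms

n = 9, ΣRT = 6259, M = 695.444
Σ(x−M)² = 181014.22; s = √(181014.22/8) = 150.422
Cutoffs: 695.444 ± 2·150.422 → [394.6, 996.3]
No RTs fall outside the cutoffs; all 9 retained. Mean = 6259/9 = 695.444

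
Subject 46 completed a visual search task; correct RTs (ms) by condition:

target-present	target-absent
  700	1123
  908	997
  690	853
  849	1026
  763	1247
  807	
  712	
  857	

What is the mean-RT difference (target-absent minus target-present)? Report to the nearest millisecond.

M(target-present) = 6286/8 = 785.750
M(target-absent) = 5246/5 = 1049.200
Difference = 1049.200 − 785.750 = 263.450 ms

263 ms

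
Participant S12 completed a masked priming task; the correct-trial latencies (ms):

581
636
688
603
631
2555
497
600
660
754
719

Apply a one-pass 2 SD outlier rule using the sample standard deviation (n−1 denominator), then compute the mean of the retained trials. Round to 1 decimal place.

636.9 ms

n = 11, ΣRT = 8924, M = 811.273
Σ(x−M)² = 3393484.18; s = √(3393484.18/10) = 582.536
Cutoffs: 811.273 ± 2·582.536 → [-353.8, 1976.3]
Outside: 2555 → excluded.
Retained (n=10): Σ = 6369, mean = 6369/10 = 636.900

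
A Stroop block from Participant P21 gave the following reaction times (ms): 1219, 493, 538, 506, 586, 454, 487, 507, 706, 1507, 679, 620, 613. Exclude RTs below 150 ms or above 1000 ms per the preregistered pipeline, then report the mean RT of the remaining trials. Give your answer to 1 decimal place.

562.6 ms

Excluded: 1219, 1507
Retained (n=11): Σ = 6189
Mean = 6189/11 = 562.6364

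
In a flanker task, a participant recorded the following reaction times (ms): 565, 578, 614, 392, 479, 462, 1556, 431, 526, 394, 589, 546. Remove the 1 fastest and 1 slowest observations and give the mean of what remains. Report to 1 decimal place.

Sorted: 392, 394, 431, 462, 479, 526, 546, 565, 578, 589, 614, 1556
Drop lowest 1 (392) and highest 1 (1556)
Remaining (n=10): Σ = 5184, mean = 5184/10 = 518.400

518.4 ms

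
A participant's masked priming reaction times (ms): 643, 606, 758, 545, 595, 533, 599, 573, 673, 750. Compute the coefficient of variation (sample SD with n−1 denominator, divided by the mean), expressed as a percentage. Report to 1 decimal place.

12.5%

n = 10, Σ = 6275, M = 627.5000
Σ(x−M)² = 55384.500; s = √(55384.500/9) = 78.4464
CV = 78.4464 / 627.5000 = 0.12501 = 12.501%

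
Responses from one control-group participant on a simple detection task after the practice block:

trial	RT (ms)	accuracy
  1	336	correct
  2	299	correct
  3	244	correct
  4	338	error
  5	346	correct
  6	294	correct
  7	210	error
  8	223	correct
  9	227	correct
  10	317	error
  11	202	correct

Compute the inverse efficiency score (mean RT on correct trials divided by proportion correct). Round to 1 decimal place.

Correct trials (n=8): 336, 299, 244, 346, 294, 223, 227, 202
Mean correct RT = 2171/8 = 271.3750 ms
Proportion correct = 8/11
IES = 271.3750 / (8/11) = 373.141 ms

373.1 ms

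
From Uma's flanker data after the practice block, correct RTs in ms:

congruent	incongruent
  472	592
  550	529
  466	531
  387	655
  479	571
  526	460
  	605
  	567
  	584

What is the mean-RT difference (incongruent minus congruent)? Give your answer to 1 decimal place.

86.0 ms

M(congruent) = 2880/6 = 480.000
M(incongruent) = 5094/9 = 566.000
Difference = 566.000 − 480.000 = 86.000 ms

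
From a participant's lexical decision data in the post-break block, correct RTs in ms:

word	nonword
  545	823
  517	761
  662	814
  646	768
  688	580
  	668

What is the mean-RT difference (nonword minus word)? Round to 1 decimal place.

124.1 ms

M(word) = 3058/5 = 611.600
M(nonword) = 4414/6 = 735.667
Difference = 735.667 − 611.600 = 124.067 ms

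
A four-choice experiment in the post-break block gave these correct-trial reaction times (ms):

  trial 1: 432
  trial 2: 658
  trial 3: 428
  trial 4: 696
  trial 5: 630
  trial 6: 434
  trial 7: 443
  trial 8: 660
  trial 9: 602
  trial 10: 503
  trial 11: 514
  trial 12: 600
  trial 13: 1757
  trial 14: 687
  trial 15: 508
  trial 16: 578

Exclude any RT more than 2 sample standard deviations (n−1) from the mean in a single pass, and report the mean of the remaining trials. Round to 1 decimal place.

558.2 ms

n = 16, ΣRT = 10130, M = 633.125
Σ(x−M)² = 1481511.75; s = √(1481511.75/15) = 314.273
Cutoffs: 633.125 ± 2·314.273 → [4.6, 1261.7]
Outside: 1757 → excluded.
Retained (n=15): Σ = 8373, mean = 8373/15 = 558.200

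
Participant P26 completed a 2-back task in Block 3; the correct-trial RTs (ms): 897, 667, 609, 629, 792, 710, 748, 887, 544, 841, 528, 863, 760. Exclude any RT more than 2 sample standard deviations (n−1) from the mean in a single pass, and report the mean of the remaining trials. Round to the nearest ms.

729 ms

n = 13, ΣRT = 9475, M = 728.846
Σ(x−M)² = 192209.69; s = √(192209.69/12) = 126.560
Cutoffs: 728.846 ± 2·126.560 → [475.7, 982.0]
No RTs fall outside the cutoffs; all 13 retained. Mean = 9475/13 = 728.846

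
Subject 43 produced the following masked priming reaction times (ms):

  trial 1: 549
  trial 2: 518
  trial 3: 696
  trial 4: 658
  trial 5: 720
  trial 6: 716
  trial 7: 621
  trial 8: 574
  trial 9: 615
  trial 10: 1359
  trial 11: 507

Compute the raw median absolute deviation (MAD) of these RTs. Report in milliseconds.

75 ms

Sorted: 507, 518, 549, 574, 615, 621, 658, 696, 716, 720, 1359 → median = 621
|x − 621|: 72, 103, 75, 37, 99, 95, 0, 47, 6, 738, 114
Sorted deviations: 0, 6, 37, 47, 72, 75, 95, 99, 103, 114, 738 → MAD = 75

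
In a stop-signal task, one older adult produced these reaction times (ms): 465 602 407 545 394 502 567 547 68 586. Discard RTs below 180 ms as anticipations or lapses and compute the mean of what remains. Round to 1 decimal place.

512.8 ms

Excluded: 68
Retained (n=9): Σ = 4615
Mean = 4615/9 = 512.7778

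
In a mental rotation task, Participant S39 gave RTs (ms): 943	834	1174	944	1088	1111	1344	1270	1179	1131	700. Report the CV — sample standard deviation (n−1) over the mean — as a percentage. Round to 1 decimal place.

n = 11, Σ = 11718, M = 1065.2727
Σ(x−M)² = 367854.182; s = √(367854.182/10) = 191.7953
CV = 191.7953 / 1065.2727 = 0.18004 = 18.004%

18.0%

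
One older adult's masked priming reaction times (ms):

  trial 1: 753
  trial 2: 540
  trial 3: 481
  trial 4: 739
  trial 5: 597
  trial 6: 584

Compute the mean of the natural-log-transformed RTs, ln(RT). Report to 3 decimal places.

6.410

ln(RT): 6.6241, 6.2916, 6.1759, 6.6053, 6.3919, 6.3699
Σ ln(RT) = 38.4586
Mean = 38.4586/6 = 6.40977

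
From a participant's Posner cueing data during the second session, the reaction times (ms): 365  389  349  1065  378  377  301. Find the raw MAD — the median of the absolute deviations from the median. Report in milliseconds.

Sorted: 301, 349, 365, 377, 378, 389, 1065 → median = 377
|x − 377|: 12, 12, 28, 688, 1, 0, 76
Sorted deviations: 0, 1, 12, 12, 28, 76, 688 → MAD = 12

12 ms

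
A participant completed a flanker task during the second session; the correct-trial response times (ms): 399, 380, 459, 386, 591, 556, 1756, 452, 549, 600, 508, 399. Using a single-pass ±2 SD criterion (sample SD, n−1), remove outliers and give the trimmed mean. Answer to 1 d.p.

n = 12, ΣRT = 7035, M = 586.250
Σ(x−M)² = 1563932.25; s = √(1563932.25/11) = 377.062
Cutoffs: 586.250 ± 2·377.062 → [-167.9, 1340.4]
Outside: 1756 → excluded.
Retained (n=11): Σ = 5279, mean = 5279/11 = 479.909

479.9 ms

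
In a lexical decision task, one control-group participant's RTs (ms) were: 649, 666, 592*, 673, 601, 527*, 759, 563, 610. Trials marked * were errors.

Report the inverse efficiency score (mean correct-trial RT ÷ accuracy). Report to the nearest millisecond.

830 ms

Correct trials (n=7): 649, 666, 673, 601, 759, 563, 610
Mean correct RT = 4521/7 = 645.8571 ms
Proportion correct = 7/9
IES = 645.8571 / (7/9) = 830.388 ms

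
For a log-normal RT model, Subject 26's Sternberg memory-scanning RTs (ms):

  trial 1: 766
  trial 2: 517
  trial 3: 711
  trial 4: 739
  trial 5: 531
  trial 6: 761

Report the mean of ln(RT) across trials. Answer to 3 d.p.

ln(RT): 6.6412, 6.2480, 6.5667, 6.6053, 6.2748, 6.6346
Σ ln(RT) = 38.9706
Mean = 38.9706/6 = 6.49510

6.495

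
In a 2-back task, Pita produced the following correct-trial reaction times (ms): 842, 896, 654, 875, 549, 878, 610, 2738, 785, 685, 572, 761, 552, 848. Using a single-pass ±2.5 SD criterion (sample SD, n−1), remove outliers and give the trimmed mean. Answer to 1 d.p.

n = 14, ΣRT = 12245, M = 874.643
Σ(x−M)² = 3951711.21; s = √(3951711.21/13) = 551.342
Cutoffs: 874.643 ± 2.5·551.342 → [-503.7, 2253.0]
Outside: 2738 → excluded.
Retained (n=13): Σ = 9507, mean = 9507/13 = 731.308

731.3 ms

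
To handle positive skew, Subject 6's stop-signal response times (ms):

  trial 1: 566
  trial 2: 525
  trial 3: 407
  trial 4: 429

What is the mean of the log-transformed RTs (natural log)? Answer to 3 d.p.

ln(RT): 6.3386, 6.2634, 6.0088, 6.0615
Σ ln(RT) = 24.6723
Mean = 24.6723/4 = 6.16807

6.168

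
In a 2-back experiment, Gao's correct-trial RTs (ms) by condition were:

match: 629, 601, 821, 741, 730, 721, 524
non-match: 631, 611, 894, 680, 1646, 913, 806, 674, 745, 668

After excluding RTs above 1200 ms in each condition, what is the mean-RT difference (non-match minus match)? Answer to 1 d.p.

non-match: exclude 1646
M(match) = 4767/7 = 681.000
M(non-match) = 6622/9 = 735.778
Difference = 735.778 − 681.000 = 54.778 ms

54.8 ms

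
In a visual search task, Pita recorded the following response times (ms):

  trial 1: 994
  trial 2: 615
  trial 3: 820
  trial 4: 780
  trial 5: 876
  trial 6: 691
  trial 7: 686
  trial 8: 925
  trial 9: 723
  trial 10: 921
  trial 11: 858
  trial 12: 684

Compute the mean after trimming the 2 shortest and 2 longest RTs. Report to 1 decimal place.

Sorted: 615, 684, 686, 691, 723, 780, 820, 858, 876, 921, 925, 994
Drop lowest 2 (615, 684) and highest 2 (925, 994)
Remaining (n=8): Σ = 6355, mean = 6355/8 = 794.375

794.4 ms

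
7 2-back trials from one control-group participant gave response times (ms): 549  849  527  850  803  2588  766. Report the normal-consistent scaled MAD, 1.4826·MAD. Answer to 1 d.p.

69.7 ms

Sorted: 527, 549, 766, 803, 849, 850, 2588 → median = 803
|x − 803| sorted: 0, 37, 46, 47, 254, 276, 1785 → MAD = 47
Robust SD ≈ 1.4826 × 47 = 69.682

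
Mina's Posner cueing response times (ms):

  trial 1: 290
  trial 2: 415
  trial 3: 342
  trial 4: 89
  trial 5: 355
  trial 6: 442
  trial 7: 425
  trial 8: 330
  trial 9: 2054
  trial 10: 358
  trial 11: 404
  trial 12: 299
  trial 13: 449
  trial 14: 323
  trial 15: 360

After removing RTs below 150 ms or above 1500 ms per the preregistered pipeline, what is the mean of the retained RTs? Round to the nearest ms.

369 ms

Excluded: 89, 2054
Retained (n=13): Σ = 4792
Mean = 4792/13 = 368.6154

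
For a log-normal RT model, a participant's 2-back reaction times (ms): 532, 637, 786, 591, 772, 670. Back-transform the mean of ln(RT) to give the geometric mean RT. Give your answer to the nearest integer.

658 ms

ln(RT): 6.2766, 6.4568, 6.6670, 6.3818, 6.6490, 6.5073
Mean ln(RT) = 38.9384/6 = 6.48974
Geometric mean = exp(6.48974) = 658.35 ms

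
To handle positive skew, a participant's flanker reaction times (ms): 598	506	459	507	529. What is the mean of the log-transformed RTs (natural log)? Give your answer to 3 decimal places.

ln(RT): 6.3936, 6.2265, 6.1291, 6.2285, 6.2710
Σ ln(RT) = 31.2487
Mean = 31.2487/5 = 6.24974

6.250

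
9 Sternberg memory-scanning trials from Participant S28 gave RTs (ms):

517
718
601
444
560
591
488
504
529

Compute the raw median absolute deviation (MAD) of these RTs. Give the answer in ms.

Sorted: 444, 488, 504, 517, 529, 560, 591, 601, 718 → median = 529
|x − 529|: 12, 189, 72, 85, 31, 62, 41, 25, 0
Sorted deviations: 0, 12, 25, 31, 41, 62, 72, 85, 189 → MAD = 41

41 ms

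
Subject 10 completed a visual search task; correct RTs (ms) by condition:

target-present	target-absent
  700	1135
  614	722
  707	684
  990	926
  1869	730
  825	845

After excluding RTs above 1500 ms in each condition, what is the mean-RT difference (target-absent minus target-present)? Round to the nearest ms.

target-present: exclude 1869
M(target-present) = 3836/5 = 767.200
M(target-absent) = 5042/6 = 840.333
Difference = 840.333 − 767.200 = 73.133 ms

73 ms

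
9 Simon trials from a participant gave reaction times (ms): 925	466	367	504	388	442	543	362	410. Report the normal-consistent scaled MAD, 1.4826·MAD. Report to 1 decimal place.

91.9 ms

Sorted: 362, 367, 388, 410, 442, 466, 504, 543, 925 → median = 442
|x − 442| sorted: 0, 24, 32, 54, 62, 75, 80, 101, 483 → MAD = 62
Robust SD ≈ 1.4826 × 62 = 91.921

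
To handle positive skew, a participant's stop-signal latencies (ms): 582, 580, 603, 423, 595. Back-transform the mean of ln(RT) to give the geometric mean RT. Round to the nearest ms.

552 ms

ln(RT): 6.3665, 6.3630, 6.4019, 6.0474, 6.3886
Mean ln(RT) = 31.5673/5 = 6.31347
Geometric mean = exp(6.31347) = 551.96 ms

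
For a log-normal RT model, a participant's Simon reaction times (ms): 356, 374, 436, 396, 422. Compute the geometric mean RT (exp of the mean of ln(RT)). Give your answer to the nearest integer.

ln(RT): 5.8749, 5.9243, 6.0776, 5.9814, 6.0450
Mean ln(RT) = 29.9032/5 = 5.98065
Geometric mean = exp(5.98065) = 395.70 ms

396 ms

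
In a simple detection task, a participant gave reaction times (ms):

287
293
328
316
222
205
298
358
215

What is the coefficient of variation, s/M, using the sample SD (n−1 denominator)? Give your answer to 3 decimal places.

n = 9, Σ = 2522, M = 280.2222
Σ(x−M)² = 23439.556; s = √(23439.556/8) = 54.1290
CV = 54.1290 / 280.2222 = 0.19316

0.193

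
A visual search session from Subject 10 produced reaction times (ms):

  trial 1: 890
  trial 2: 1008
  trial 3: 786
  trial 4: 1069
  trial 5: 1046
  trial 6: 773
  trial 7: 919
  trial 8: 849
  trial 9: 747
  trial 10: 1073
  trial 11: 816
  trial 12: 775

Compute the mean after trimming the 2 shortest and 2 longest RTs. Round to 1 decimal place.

Sorted: 747, 773, 775, 786, 816, 849, 890, 919, 1008, 1046, 1069, 1073
Drop lowest 2 (747, 773) and highest 2 (1069, 1073)
Remaining (n=8): Σ = 7089, mean = 7089/8 = 886.125

886.1 ms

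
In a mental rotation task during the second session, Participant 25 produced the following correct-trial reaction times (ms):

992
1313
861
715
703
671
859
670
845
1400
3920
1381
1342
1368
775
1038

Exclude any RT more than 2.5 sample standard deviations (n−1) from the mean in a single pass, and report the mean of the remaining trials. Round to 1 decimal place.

995.5 ms

n = 16, ΣRT = 18853, M = 1178.312
Σ(x−M)² = 9175127.44; s = √(9175127.44/15) = 782.097
Cutoffs: 1178.312 ± 2.5·782.097 → [-776.9, 3133.6]
Outside: 3920 → excluded.
Retained (n=15): Σ = 14933, mean = 14933/15 = 995.533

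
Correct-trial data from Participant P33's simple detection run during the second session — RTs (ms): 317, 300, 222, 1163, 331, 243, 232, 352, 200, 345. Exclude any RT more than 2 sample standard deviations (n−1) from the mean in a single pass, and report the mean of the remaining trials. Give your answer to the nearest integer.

n = 10, ΣRT = 3705, M = 370.500
Σ(x−M)² = 725002.50; s = √(725002.50/9) = 283.824
Cutoffs: 370.500 ± 2·283.824 → [-197.1, 938.1]
Outside: 1163 → excluded.
Retained (n=9): Σ = 2542, mean = 2542/9 = 282.444

282 ms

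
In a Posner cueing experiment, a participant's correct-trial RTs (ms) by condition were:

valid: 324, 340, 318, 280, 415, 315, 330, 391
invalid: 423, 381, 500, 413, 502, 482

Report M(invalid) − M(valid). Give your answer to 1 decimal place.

111.0 ms

M(valid) = 2713/8 = 339.125
M(invalid) = 2701/6 = 450.167
Difference = 450.167 − 339.125 = 111.042 ms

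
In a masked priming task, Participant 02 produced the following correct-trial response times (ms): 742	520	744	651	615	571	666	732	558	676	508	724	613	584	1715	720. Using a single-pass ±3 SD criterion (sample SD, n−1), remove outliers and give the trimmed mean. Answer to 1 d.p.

641.6 ms

n = 16, ΣRT = 11339, M = 708.688
Σ(x−M)² = 1173169.44; s = √(1173169.44/15) = 279.663
Cutoffs: 708.688 ± 3·279.663 → [-130.3, 1547.7]
Outside: 1715 → excluded.
Retained (n=15): Σ = 9624, mean = 9624/15 = 641.600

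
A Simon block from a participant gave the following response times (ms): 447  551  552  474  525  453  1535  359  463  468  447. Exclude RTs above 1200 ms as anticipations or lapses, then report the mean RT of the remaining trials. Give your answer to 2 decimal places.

473.90 ms

Excluded: 1535
Retained (n=10): Σ = 4739
Mean = 4739/10 = 473.9000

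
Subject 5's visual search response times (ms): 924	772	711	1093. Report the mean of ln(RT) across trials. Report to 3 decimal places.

6.760

ln(RT): 6.8287, 6.6490, 6.5667, 6.9967
Σ ln(RT) = 27.0411
Mean = 27.0411/4 = 6.76026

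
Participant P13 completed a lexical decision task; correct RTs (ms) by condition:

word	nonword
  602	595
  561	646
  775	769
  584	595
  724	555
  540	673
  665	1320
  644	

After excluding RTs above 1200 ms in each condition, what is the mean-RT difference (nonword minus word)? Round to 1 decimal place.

2.0 ms

nonword: exclude 1320
M(word) = 5095/8 = 636.875
M(nonword) = 3833/6 = 638.833
Difference = 638.833 − 636.875 = 1.958 ms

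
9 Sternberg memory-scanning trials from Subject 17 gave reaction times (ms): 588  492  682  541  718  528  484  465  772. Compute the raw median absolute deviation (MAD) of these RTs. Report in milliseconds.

57 ms

Sorted: 465, 484, 492, 528, 541, 588, 682, 718, 772 → median = 541
|x − 541|: 47, 49, 141, 0, 177, 13, 57, 76, 231
Sorted deviations: 0, 13, 47, 49, 57, 76, 141, 177, 231 → MAD = 57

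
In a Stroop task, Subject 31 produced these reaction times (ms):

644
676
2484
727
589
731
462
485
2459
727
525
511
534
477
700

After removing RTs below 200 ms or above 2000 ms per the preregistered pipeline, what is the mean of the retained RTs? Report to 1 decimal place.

Excluded: 2459, 2484
Retained (n=13): Σ = 7788
Mean = 7788/13 = 599.0769

599.1 ms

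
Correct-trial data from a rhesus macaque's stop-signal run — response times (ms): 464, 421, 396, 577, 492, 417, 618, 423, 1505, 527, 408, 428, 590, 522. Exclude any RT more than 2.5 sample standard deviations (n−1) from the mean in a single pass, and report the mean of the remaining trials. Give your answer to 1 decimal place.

n = 14, ΣRT = 7788, M = 556.286
Σ(x−M)² = 1039720.86; s = √(1039720.86/13) = 282.805
Cutoffs: 556.286 ± 2.5·282.805 → [-150.7, 1263.3]
Outside: 1505 → excluded.
Retained (n=13): Σ = 6283, mean = 6283/13 = 483.308

483.3 ms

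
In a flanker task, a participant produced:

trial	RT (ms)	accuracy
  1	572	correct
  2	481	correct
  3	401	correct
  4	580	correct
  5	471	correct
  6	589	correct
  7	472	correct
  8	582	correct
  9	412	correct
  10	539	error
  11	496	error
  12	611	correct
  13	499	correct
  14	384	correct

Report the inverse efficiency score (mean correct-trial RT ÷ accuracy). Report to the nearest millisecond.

Correct trials (n=12): 572, 481, 401, 580, 471, 589, 472, 582, 412, 611, 499, 384
Mean correct RT = 6054/12 = 504.5000 ms
Proportion correct = 12/14
IES = 504.5000 / (12/14) = 588.583 ms

589 ms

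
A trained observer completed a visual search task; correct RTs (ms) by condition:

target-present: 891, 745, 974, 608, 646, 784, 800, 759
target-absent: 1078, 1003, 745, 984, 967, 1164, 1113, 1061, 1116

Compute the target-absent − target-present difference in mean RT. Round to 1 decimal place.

249.8 ms

M(target-present) = 6207/8 = 775.875
M(target-absent) = 9231/9 = 1025.667
Difference = 1025.667 − 775.875 = 249.792 ms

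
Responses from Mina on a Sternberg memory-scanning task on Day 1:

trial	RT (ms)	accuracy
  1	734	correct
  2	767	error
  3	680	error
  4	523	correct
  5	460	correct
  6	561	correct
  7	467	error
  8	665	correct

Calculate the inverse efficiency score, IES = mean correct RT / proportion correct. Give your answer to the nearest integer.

942 ms

Correct trials (n=5): 734, 523, 460, 561, 665
Mean correct RT = 2943/5 = 588.6000 ms
Proportion correct = 5/8
IES = 588.6000 / (5/8) = 941.760 ms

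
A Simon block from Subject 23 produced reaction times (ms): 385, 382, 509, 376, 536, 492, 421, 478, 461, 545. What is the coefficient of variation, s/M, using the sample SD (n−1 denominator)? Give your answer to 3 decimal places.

n = 10, Σ = 4585, M = 458.5000
Σ(x−M)² = 37014.500; s = √(37014.500/9) = 64.1305
CV = 64.1305 / 458.5000 = 0.13987

0.140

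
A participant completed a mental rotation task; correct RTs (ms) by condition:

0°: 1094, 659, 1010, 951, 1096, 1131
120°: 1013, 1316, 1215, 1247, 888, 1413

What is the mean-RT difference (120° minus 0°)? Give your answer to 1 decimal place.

M(0°) = 5941/6 = 990.167
M(120°) = 7092/6 = 1182.000
Difference = 1182.000 − 990.167 = 191.833 ms

191.8 ms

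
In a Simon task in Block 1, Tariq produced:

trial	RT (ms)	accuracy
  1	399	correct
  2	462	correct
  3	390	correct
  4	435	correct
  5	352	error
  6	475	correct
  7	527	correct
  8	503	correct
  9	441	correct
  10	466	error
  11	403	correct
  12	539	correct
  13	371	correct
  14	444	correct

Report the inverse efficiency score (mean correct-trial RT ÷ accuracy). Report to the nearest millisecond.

Correct trials (n=12): 399, 462, 390, 435, 475, 527, 503, 441, 403, 539, 371, 444
Mean correct RT = 5389/12 = 449.0833 ms
Proportion correct = 12/14
IES = 449.0833 / (12/14) = 523.931 ms

524 ms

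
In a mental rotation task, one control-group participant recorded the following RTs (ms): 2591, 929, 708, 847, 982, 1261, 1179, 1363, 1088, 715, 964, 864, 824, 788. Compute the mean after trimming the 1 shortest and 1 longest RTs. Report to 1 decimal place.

Sorted: 708, 715, 788, 824, 847, 864, 929, 964, 982, 1088, 1179, 1261, 1363, 2591
Drop lowest 1 (708) and highest 1 (2591)
Remaining (n=12): Σ = 11804, mean = 11804/12 = 983.667

983.7 ms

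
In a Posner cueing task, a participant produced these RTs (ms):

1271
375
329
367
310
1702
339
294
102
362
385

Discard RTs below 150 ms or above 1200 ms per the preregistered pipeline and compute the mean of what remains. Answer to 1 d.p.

Excluded: 102, 1271, 1702
Retained (n=8): Σ = 2761
Mean = 2761/8 = 345.1250

345.1 ms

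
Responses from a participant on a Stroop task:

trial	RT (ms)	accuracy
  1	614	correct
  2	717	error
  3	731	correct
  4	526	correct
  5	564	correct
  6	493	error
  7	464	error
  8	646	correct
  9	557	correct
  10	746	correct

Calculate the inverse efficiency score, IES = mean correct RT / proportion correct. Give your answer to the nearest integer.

Correct trials (n=7): 614, 731, 526, 564, 646, 557, 746
Mean correct RT = 4384/7 = 626.2857 ms
Proportion correct = 7/10
IES = 626.2857 / (7/10) = 894.694 ms

895 ms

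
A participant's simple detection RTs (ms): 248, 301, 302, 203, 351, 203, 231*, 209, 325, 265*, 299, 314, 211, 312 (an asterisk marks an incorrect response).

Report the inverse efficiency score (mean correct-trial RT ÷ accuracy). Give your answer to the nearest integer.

Correct trials (n=12): 248, 301, 302, 203, 351, 203, 209, 325, 299, 314, 211, 312
Mean correct RT = 3278/12 = 273.1667 ms
Proportion correct = 12/14
IES = 273.1667 / (12/14) = 318.694 ms

319 ms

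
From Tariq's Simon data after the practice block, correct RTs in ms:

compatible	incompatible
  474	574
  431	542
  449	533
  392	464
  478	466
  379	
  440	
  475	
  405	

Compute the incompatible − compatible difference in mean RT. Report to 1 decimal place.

79.9 ms

M(compatible) = 3923/9 = 435.889
M(incompatible) = 2579/5 = 515.800
Difference = 515.800 − 435.889 = 79.911 ms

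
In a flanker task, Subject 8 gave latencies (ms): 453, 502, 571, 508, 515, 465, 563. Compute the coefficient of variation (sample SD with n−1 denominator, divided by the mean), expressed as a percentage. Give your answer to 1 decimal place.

8.7%

n = 7, Σ = 3577, M = 511.0000
Σ(x−M)² = 11890.000; s = √(11890.000/6) = 44.5159
CV = 44.5159 / 511.0000 = 0.08712 = 8.712%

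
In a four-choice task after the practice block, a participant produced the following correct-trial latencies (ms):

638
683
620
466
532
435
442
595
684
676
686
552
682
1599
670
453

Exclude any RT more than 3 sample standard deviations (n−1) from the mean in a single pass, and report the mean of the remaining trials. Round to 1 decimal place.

n = 16, ΣRT = 10413, M = 650.812
Σ(x−M)² = 1095982.44; s = √(1095982.44/15) = 270.306
Cutoffs: 650.812 ± 3·270.306 → [-160.1, 1461.7]
Outside: 1599 → excluded.
Retained (n=15): Σ = 8814, mean = 8814/15 = 587.600

587.6 ms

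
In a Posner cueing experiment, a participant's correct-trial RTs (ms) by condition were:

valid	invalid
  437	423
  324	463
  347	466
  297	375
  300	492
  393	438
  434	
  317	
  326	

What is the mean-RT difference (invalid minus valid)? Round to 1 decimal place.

90.1 ms

M(valid) = 3175/9 = 352.778
M(invalid) = 2657/6 = 442.833
Difference = 442.833 − 352.778 = 90.056 ms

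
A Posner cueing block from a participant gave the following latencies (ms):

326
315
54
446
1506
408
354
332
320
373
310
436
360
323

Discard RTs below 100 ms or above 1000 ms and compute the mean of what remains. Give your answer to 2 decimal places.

Excluded: 54, 1506
Retained (n=12): Σ = 4303
Mean = 4303/12 = 358.5833

358.58 ms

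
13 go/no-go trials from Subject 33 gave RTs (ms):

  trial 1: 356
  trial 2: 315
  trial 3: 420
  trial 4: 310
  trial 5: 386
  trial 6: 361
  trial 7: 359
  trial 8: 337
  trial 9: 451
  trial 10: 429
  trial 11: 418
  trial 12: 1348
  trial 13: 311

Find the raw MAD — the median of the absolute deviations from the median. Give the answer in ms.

50 ms

Sorted: 310, 311, 315, 337, 356, 359, 361, 386, 418, 420, 429, 451, 1348 → median = 361
|x − 361|: 5, 46, 59, 51, 25, 0, 2, 24, 90, 68, 57, 987, 50
Sorted deviations: 0, 2, 5, 24, 25, 46, 50, 51, 57, 59, 68, 90, 987 → MAD = 50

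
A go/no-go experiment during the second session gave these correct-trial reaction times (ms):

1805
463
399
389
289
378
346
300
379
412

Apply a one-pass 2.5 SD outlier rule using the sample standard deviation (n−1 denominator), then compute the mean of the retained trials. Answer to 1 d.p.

n = 10, ΣRT = 5160, M = 516.000
Σ(x−M)² = 1869862.00; s = √(1869862.00/9) = 455.810
Cutoffs: 516.000 ± 2.5·455.810 → [-623.5, 1655.5]
Outside: 1805 → excluded.
Retained (n=9): Σ = 3355, mean = 3355/9 = 372.778

372.8 ms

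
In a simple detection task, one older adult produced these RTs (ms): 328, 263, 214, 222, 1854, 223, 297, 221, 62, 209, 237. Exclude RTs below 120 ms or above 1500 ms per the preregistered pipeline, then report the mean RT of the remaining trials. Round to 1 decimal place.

Excluded: 62, 1854
Retained (n=9): Σ = 2214
Mean = 2214/9 = 246.0000

246.0 ms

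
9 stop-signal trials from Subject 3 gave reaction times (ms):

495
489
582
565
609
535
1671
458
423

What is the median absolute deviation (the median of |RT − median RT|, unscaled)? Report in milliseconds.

47 ms

Sorted: 423, 458, 489, 495, 535, 565, 582, 609, 1671 → median = 535
|x − 535|: 40, 46, 47, 30, 74, 0, 1136, 77, 112
Sorted deviations: 0, 30, 40, 46, 47, 74, 77, 112, 1136 → MAD = 47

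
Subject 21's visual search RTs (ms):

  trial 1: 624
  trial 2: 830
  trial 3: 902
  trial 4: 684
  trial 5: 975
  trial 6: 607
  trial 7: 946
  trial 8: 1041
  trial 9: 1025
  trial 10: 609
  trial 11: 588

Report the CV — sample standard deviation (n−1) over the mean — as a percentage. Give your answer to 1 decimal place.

22.8%

n = 11, Σ = 8831, M = 802.8182
Σ(x−M)² = 334969.636; s = √(334969.636/10) = 183.0218
CV = 183.0218 / 802.8182 = 0.22797 = 22.797%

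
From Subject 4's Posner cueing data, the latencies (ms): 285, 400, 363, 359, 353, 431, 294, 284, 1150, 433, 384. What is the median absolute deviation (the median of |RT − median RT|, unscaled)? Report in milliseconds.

68 ms

Sorted: 284, 285, 294, 353, 359, 363, 384, 400, 431, 433, 1150 → median = 363
|x − 363|: 78, 37, 0, 4, 10, 68, 69, 79, 787, 70, 21
Sorted deviations: 0, 4, 10, 21, 37, 68, 69, 70, 78, 79, 787 → MAD = 68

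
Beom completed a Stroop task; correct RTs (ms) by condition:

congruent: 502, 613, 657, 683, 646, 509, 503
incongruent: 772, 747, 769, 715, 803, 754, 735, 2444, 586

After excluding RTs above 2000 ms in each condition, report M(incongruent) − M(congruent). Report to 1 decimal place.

147.6 ms

incongruent: exclude 2444
M(congruent) = 4113/7 = 587.571
M(incongruent) = 5881/8 = 735.125
Difference = 735.125 − 587.571 = 147.554 ms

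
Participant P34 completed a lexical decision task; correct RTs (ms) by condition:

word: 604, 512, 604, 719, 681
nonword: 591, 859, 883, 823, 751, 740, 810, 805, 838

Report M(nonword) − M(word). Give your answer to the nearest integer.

M(word) = 3120/5 = 624.000
M(nonword) = 7100/9 = 788.889
Difference = 788.889 − 624.000 = 164.889 ms

165 ms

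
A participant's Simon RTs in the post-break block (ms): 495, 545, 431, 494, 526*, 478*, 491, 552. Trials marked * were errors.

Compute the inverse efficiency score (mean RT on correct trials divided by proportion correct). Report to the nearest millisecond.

668 ms

Correct trials (n=6): 495, 545, 431, 494, 491, 552
Mean correct RT = 3008/6 = 501.3333 ms
Proportion correct = 6/8
IES = 501.3333 / (6/8) = 668.444 ms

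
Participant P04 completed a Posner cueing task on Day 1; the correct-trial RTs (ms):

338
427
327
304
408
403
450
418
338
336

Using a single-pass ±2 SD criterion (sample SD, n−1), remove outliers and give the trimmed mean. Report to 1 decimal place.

374.9 ms

n = 10, ΣRT = 3749, M = 374.900
Σ(x−M)² = 23654.90; s = √(23654.90/9) = 51.267
Cutoffs: 374.900 ± 2·51.267 → [272.4, 477.4]
No RTs fall outside the cutoffs; all 10 retained. Mean = 3749/10 = 374.900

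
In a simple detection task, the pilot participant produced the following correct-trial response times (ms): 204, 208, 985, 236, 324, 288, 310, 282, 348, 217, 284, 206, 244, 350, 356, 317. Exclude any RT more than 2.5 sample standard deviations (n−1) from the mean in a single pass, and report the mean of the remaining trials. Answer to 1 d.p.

n = 16, ΣRT = 5159, M = 322.438
Σ(x−M)² = 511435.94; s = √(511435.94/15) = 184.650
Cutoffs: 322.438 ± 2.5·184.650 → [-139.2, 784.1]
Outside: 985 → excluded.
Retained (n=15): Σ = 4174, mean = 4174/15 = 278.267

278.3 ms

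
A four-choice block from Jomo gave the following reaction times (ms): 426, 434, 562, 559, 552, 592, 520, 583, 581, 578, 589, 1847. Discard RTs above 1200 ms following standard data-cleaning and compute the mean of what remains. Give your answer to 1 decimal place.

Excluded: 1847
Retained (n=11): Σ = 5976
Mean = 5976/11 = 543.2727

543.3 ms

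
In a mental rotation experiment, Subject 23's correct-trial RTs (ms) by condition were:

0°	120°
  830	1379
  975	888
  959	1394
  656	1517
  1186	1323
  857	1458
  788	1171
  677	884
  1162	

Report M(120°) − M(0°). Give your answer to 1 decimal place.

M(0°) = 8090/9 = 898.889
M(120°) = 10014/8 = 1251.750
Difference = 1251.750 − 898.889 = 352.861 ms

352.9 ms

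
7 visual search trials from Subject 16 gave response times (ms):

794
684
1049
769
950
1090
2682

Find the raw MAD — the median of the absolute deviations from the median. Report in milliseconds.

Sorted: 684, 769, 794, 950, 1049, 1090, 2682 → median = 950
|x − 950|: 156, 266, 99, 181, 0, 140, 1732
Sorted deviations: 0, 99, 140, 156, 181, 266, 1732 → MAD = 156

156 ms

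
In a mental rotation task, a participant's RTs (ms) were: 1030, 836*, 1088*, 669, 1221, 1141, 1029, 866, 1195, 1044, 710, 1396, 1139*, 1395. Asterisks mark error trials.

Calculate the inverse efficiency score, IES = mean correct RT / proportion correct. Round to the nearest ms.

Correct trials (n=11): 1030, 669, 1221, 1141, 1029, 866, 1195, 1044, 710, 1396, 1395
Mean correct RT = 11696/11 = 1063.2727 ms
Proportion correct = 11/14
IES = 1063.2727 / (11/14) = 1353.256 ms

1353 ms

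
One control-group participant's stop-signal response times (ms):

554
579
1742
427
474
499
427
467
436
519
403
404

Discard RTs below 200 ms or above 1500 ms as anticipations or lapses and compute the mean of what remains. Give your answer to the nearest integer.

472 ms

Excluded: 1742
Retained (n=11): Σ = 5189
Mean = 5189/11 = 471.7273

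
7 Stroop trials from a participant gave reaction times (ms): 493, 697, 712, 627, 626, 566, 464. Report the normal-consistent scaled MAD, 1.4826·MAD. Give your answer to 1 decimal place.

105.3 ms

Sorted: 464, 493, 566, 626, 627, 697, 712 → median = 626
|x − 626| sorted: 0, 1, 60, 71, 86, 133, 162 → MAD = 71
Robust SD ≈ 1.4826 × 71 = 105.265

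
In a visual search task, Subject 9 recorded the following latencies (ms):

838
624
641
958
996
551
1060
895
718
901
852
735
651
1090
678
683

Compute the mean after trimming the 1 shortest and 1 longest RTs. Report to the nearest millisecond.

802 ms

Sorted: 551, 624, 641, 651, 678, 683, 718, 735, 838, 852, 895, 901, 958, 996, 1060, 1090
Drop lowest 1 (551) and highest 1 (1090)
Remaining (n=14): Σ = 11230, mean = 11230/14 = 802.143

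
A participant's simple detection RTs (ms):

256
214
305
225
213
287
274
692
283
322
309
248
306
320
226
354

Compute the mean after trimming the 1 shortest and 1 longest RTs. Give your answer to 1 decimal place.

Sorted: 213, 214, 225, 226, 248, 256, 274, 283, 287, 305, 306, 309, 320, 322, 354, 692
Drop lowest 1 (213) and highest 1 (692)
Remaining (n=14): Σ = 3929, mean = 3929/14 = 280.643

280.6 ms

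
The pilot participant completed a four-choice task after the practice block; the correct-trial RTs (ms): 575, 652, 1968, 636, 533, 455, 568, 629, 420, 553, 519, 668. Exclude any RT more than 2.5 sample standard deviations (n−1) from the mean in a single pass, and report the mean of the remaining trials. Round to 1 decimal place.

564.4 ms

n = 12, ΣRT = 8176, M = 681.333
Σ(x−M)² = 1869840.67; s = √(1869840.67/11) = 412.293
Cutoffs: 681.333 ± 2.5·412.293 → [-349.4, 1712.1]
Outside: 1968 → excluded.
Retained (n=11): Σ = 6208, mean = 6208/11 = 564.364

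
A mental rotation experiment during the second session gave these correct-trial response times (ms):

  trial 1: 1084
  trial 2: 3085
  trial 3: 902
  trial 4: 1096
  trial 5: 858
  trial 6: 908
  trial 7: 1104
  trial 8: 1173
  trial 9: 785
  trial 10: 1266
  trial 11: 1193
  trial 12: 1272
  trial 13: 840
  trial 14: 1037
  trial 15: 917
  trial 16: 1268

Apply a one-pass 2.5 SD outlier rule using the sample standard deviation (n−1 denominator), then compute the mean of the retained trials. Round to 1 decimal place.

1046.9 ms

n = 16, ΣRT = 18788, M = 1174.250
Σ(x−M)² = 4290561.00; s = √(4290561.00/15) = 534.825
Cutoffs: 1174.250 ± 2.5·534.825 → [-162.8, 2511.3]
Outside: 3085 → excluded.
Retained (n=15): Σ = 15703, mean = 15703/15 = 1046.867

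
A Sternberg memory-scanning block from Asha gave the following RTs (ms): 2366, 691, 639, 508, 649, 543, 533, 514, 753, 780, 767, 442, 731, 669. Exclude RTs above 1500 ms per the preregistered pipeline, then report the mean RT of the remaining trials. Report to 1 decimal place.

Excluded: 2366
Retained (n=13): Σ = 8219
Mean = 8219/13 = 632.2308

632.2 ms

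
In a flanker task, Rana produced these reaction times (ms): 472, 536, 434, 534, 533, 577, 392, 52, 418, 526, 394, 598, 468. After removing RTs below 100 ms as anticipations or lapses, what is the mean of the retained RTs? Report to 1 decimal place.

Excluded: 52
Retained (n=12): Σ = 5882
Mean = 5882/12 = 490.1667

490.2 ms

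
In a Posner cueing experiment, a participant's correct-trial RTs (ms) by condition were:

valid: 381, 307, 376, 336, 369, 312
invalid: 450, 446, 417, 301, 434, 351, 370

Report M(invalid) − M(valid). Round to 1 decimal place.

M(valid) = 2081/6 = 346.833
M(invalid) = 2769/7 = 395.571
Difference = 395.571 − 346.833 = 48.738 ms

48.7 ms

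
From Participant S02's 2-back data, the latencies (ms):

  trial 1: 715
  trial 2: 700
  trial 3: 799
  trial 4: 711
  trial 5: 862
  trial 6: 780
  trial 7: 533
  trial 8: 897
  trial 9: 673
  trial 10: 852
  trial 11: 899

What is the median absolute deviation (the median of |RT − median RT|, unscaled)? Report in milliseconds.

Sorted: 533, 673, 700, 711, 715, 780, 799, 852, 862, 897, 899 → median = 780
|x − 780|: 65, 80, 19, 69, 82, 0, 247, 117, 107, 72, 119
Sorted deviations: 0, 19, 65, 69, 72, 80, 82, 107, 117, 119, 247 → MAD = 80

80 ms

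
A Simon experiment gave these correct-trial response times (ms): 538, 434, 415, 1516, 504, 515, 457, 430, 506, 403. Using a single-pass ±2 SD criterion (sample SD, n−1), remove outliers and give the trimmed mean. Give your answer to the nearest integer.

n = 10, ΣRT = 5718, M = 571.800
Σ(x−M)² = 1010163.60; s = √(1010163.60/9) = 335.023
Cutoffs: 571.800 ± 2·335.023 → [-98.2, 1241.8]
Outside: 1516 → excluded.
Retained (n=9): Σ = 4202, mean = 4202/9 = 466.889

467 ms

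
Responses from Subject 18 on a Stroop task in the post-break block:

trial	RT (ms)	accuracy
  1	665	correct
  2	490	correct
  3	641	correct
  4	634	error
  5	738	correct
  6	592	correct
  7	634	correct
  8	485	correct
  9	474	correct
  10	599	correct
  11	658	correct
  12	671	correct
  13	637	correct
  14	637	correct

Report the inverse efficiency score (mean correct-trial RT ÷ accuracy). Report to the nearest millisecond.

Correct trials (n=13): 665, 490, 641, 738, 592, 634, 485, 474, 599, 658, 671, 637, 637
Mean correct RT = 7921/13 = 609.3077 ms
Proportion correct = 13/14
IES = 609.3077 / (13/14) = 656.178 ms

656 ms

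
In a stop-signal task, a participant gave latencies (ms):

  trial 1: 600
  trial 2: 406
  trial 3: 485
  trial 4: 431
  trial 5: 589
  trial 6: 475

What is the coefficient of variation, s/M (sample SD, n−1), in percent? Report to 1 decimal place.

16.2%

n = 6, Σ = 2986, M = 497.6667
Σ(x−M)² = 32335.333; s = √(32335.333/5) = 80.4181
CV = 80.4181 / 497.6667 = 0.16159 = 16.159%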